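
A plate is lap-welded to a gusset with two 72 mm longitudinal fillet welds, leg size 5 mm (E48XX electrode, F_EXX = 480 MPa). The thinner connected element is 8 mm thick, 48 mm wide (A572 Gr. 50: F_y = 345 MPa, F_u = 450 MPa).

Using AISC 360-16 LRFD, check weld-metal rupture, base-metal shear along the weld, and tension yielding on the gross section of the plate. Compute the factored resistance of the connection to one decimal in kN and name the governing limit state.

Weld metal: throat = 0.707×5 = 3.535 mm, L = 2×72 = 144 mm. φR_n = 0.75 × 0.6 × 480 × 3.535 × 144 = 110.0 kN.
Base metal shear (8 mm plate): yield φR_n = 1.0×0.6×345×8×144 = 238.5 kN; rupture φR_n = 0.75×0.6×450×8×144 = 233.3 kN; take 233.3 kN (rupture).
Tension yield (gross): A_g = 48×8 = 384 mm². φR_n = 0.90 × 345 × 384 = 119.2 kN.
Governing: min(110.0, 233.3, 119.2) = 110.0 kN → weld metal.

110.0 kN (weld metal governs)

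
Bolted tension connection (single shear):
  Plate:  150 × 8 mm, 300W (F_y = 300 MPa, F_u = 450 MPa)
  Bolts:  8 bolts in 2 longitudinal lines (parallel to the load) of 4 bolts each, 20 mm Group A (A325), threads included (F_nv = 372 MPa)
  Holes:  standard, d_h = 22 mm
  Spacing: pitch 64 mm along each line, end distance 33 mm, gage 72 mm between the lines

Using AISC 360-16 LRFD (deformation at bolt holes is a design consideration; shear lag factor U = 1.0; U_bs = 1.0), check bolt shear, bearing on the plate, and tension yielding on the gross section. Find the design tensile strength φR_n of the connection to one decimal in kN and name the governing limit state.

Bolt shear: A_b = π(20)²/4 = 314.16 mm². φR_n = 0.75 × 372 × 314.16 × 8 × 1 = 701.2 kN.
Bearing (8 mm plate, F_u = 450 MPa): end bolts L_c = 33 − 22/2 = 22, R_n = min(1.2×22×8×450, 2.4×20×8×450) = 95.04 kN/bolt; interior L_c = 64 − 22 = 42, R_n = 172.8 kN/bolt. φR_n = 0.75 × (2×95.04 + 6×172.8) = 920.2 kN.
Tension yield (gross): A_g = 150×8 = 1200 mm². φR_n = 0.90 × 300 × 1200 = 324.0 kN.
Governing: min(701.2, 920.2, 324.0) = 324.0 kN → gross-section yield.

324.0 kN (gross-section yield governs)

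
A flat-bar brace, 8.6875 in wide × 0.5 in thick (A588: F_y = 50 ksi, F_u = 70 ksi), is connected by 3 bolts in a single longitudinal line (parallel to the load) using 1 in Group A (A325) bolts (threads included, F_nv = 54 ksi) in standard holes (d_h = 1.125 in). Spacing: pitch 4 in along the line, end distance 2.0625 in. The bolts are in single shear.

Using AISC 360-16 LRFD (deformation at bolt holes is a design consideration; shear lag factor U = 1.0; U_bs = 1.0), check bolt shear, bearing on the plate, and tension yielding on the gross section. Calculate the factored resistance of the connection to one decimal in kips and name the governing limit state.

Bolt shear: A_b = π(1)²/4 = 0.7854 in². φR_n = 0.75 × 54 × 0.7854 × 3 × 1 = 95.4 kips.
Bearing (0.5 in plate, F_u = 70 ksi): end bolts L_c = 2.0625 − 1.125/2 = 1.5, R_n = min(1.2×1.5×0.5×70, 2.4×1×0.5×70) = 63 kips/bolt; interior L_c = 4 − 1.125 = 2.875, R_n = 84 kips/bolt. φR_n = 0.75 × (1×63 + 2×84) = 173.3 kips.
Tension yield (gross): A_g = 8.6875×0.5 = 4.3438 in². φR_n = 0.90 × 50 × 4.3438 = 195.5 kips.
Governing: min(95.4, 173.3, 195.5) = 95.4 kips → bolt shear.

95.4 kips (bolt shear governs)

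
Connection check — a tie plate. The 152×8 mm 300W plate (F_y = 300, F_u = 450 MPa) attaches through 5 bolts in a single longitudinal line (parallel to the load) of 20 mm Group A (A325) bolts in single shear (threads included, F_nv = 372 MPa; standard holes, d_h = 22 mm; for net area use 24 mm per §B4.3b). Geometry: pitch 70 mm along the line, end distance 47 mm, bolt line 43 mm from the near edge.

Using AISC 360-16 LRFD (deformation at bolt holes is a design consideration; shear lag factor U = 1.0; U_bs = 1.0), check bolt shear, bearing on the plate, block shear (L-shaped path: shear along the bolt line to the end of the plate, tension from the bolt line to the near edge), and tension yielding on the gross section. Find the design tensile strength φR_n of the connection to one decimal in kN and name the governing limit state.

328.3 kN (gross-section yield governs)

Bolt shear: A_b = π(20)²/4 = 314.16 mm². φR_n = 0.75 × 372 × 314.16 × 5 × 1 = 438.3 kN.
Bearing (8 mm plate, F_u = 450 MPa): end bolts L_c = 47 − 22/2 = 36, R_n = min(1.2×36×8×450, 2.4×20×8×450) = 155.52 kN/bolt; interior L_c = 70 − 22 = 48, R_n = 172.8 kN/bolt. φR_n = 0.75 × (1×155.52 + 4×172.8) = 635.0 kN.
Block shear: shear path 1×[47+4×70] = 1×327 mm, A_gv = 2616, A_nv = 1×(327 − 4.5×24)×8 = 1752 mm²; tension to near edge: (43 − 0.5×24)×8 = 248 mm². R_n = min(0.6×450×1752, 0.6×300×2616) + 1.0×450×248 = min(473.04, 470.88) + 111.6 = 582.48 kN. φR_n = 0.75 × 582.48 = 436.9 kN.
Tension yield (gross): A_g = 152×8 = 1216 mm². φR_n = 0.90 × 300 × 1216 = 328.3 kN.
Governing: min(438.3, 635.0, 436.9, 328.3) = 328.3 kN → gross-section yield.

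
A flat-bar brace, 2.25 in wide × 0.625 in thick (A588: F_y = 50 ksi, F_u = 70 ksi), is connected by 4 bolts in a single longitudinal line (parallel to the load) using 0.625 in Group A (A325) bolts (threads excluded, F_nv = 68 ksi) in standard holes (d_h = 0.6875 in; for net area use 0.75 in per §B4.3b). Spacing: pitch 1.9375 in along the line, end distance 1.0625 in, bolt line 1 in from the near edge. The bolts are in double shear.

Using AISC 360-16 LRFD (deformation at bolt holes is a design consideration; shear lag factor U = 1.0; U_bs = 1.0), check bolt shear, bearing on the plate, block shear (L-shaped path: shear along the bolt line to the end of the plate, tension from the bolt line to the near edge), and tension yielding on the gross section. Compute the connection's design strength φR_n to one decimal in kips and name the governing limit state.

Bolt shear: A_b = π(0.625)²/4 = 0.3068 in². φR_n = 0.75 × 68 × 0.3068 × 4 × 2 = 125.2 kips.
Bearing (0.625 in plate, F_u = 70 ksi): end bolts L_c = 1.0625 − 0.6875/2 = 0.71875, R_n = min(1.2×0.71875×0.625×70, 2.4×0.625×0.625×70) = 37.734 kips/bolt; interior L_c = 1.9375 − 0.6875 = 1.25, R_n = 65.625 kips/bolt. φR_n = 0.75 × (1×37.734 + 3×65.625) = 176.0 kips.
Block shear: shear path 1×[1.0625+3×1.9375] = 1×6.875 in, A_gv = 4.2969, A_nv = 1×(6.875 − 3.5×0.75)×0.625 = 2.6563 in²; tension to near edge: (1 − 0.5×0.75)×0.625 = 0.39063 in². R_n = min(0.6×70×2.6563, 0.6×50×4.2969) + 1.0×70×0.39063 = min(111.56, 128.91) + 27.344 = 138.9 kips. φR_n = 0.75 × 138.9 = 104.2 kips.
Tension yield (gross): A_g = 2.25×0.625 = 1.4063 in². φR_n = 0.90 × 50 × 1.4063 = 63.3 kips.
Governing: min(125.2, 176.0, 104.2, 63.3) = 63.3 kips → gross-section yield.

63.3 kips (gross-section yield governs)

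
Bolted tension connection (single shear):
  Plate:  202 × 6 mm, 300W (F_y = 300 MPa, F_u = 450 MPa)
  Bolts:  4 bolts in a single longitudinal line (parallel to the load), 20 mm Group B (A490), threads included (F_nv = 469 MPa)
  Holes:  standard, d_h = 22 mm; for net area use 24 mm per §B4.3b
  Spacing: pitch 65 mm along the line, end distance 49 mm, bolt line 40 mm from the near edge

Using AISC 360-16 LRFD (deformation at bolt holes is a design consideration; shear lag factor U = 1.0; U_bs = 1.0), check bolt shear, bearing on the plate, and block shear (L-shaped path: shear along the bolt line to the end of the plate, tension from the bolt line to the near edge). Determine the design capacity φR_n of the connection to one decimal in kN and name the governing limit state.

251.1 kN (block shear governs)

Bolt shear: A_b = π(20)²/4 = 314.16 mm². φR_n = 0.75 × 469 × 314.16 × 4 × 1 = 442.0 kN.
Bearing (6 mm plate, F_u = 450 MPa): end bolts L_c = 49 − 22/2 = 38, R_n = min(1.2×38×6×450, 2.4×20×6×450) = 123.12 kN/bolt; interior L_c = 65 − 22 = 43, R_n = 129.6 kN/bolt. φR_n = 0.75 × (1×123.12 + 3×129.6) = 383.9 kN.
Block shear: shear path 1×[49+3×65] = 1×244 mm, A_gv = 1464, A_nv = 1×(244 − 3.5×24)×6 = 960 mm²; tension to near edge: (40 − 0.5×24)×6 = 168 mm². R_n = min(0.6×450×960, 0.6×300×1464) + 1.0×450×168 = min(259.2, 263.52) + 75.6 = 334.8 kN. φR_n = 0.75 × 334.8 = 251.1 kN.
Governing: min(442.0, 383.9, 251.1) = 251.1 kN → block shear.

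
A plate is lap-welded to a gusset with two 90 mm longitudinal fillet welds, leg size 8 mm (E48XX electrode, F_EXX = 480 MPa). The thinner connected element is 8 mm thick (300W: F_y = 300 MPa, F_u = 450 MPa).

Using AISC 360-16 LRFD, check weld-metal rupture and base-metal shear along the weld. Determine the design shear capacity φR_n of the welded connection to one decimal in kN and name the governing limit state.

219.9 kN (weld metal governs)

Weld metal: throat = 0.707×8 = 5.656 mm, L = 2×90 = 180 mm. φR_n = 0.75 × 0.6 × 480 × 5.656 × 180 = 219.9 kN.
Base metal shear (8 mm plate): yield φR_n = 1.0×0.6×300×8×180 = 259.2 kN; rupture φR_n = 0.75×0.6×450×8×180 = 291.6 kN; take 259.2 kN (yield).
Governing: min(219.9, 259.2) = 219.9 kN → weld metal.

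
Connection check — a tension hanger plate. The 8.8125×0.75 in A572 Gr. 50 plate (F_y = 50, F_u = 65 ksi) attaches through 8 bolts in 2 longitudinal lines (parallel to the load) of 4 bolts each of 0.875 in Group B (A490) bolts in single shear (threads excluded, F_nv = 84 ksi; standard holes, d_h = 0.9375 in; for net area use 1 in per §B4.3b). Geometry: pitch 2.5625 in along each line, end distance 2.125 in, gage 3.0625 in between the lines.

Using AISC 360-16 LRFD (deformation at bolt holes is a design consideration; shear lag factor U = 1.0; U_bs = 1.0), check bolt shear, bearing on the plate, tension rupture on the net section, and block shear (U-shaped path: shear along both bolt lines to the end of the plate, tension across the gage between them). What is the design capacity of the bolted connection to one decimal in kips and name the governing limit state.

249.1 kips (net-section rupture governs)

Bolt shear: A_b = π(0.875)²/4 = 0.60132 in². φR_n = 0.75 × 84 × 0.60132 × 8 × 1 = 303.1 kips.
Bearing (0.75 in plate, F_u = 65 ksi): end bolts L_c = 2.125 − 0.9375/2 = 1.65625, R_n = min(1.2×1.65625×0.75×65, 2.4×0.875×0.75×65) = 96.891 kips/bolt; interior L_c = 2.5625 − 0.9375 = 1.625, R_n = 95.063 kips/bolt. φR_n = 0.75 × (2×96.891 + 6×95.063) = 573.1 kips.
Tension rupture (net): A_n = (8.8125 − 2×1)×0.75 = 5.1094 in² (U = 1.0, A_e = A_n). φR_n = 0.75 × 65 × 5.1094 = 249.1 kips.
Block shear: shear path 2×[2.125+3×2.5625] = 2×9.8125 in, A_gv = 14.719, A_nv = 2×(9.8125 − 3.5×1)×0.75 = 9.4688 in²; tension across gage: (3.0625 − 1×1)×0.75 = 1.5469 in². R_n = min(0.6×65×9.4688, 0.6×50×14.719) + 1.0×65×1.5469 = min(369.28, 441.57) + 100.55 = 469.83 kips. φR_n = 0.75 × 469.83 = 352.4 kips.
Governing: min(303.1, 573.1, 249.1, 352.4) = 249.1 kips → net-section rupture.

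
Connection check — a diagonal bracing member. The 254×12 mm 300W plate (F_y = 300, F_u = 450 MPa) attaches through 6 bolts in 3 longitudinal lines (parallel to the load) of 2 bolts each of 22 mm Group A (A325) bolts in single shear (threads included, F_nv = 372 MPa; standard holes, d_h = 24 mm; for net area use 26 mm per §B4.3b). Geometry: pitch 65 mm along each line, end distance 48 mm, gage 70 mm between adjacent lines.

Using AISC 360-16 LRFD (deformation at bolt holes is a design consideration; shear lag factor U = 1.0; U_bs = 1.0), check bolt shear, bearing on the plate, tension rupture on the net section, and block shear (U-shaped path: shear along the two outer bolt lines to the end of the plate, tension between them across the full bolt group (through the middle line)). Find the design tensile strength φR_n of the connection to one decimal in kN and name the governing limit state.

636.3 kN (bolt shear governs)

Bolt shear: A_b = π(22)²/4 = 380.13 mm². φR_n = 0.75 × 372 × 380.13 × 6 × 1 = 636.3 kN.
Bearing (12 mm plate, F_u = 450 MPa): end bolts L_c = 48 − 24/2 = 36, R_n = min(1.2×36×12×450, 2.4×22×12×450) = 233.28 kN/bolt; interior L_c = 65 − 24 = 41, R_n = 265.68 kN/bolt. φR_n = 0.75 × (3×233.28 + 3×265.68) = 1122.7 kN.
Tension rupture (net): A_n = (254 − 3×26)×12 = 2112 mm² (U = 1.0, A_e = A_n). φR_n = 0.75 × 450 × 2112 = 712.8 kN.
Block shear: shear path 2×[48+1×65] = 2×113 mm, A_gv = 2712, A_nv = 2×(113 − 1.5×26)×12 = 1776 mm²; tension across gage: (140 − 2×26)×12 = 1056 mm². R_n = min(0.6×450×1776, 0.6×300×2712) + 1.0×450×1056 = min(479.52, 488.16) + 475.2 = 954.72 kN. φR_n = 0.75 × 954.72 = 716.0 kN.
Governing: min(636.3, 1122.7, 712.8, 716.0) = 636.3 kN → bolt shear.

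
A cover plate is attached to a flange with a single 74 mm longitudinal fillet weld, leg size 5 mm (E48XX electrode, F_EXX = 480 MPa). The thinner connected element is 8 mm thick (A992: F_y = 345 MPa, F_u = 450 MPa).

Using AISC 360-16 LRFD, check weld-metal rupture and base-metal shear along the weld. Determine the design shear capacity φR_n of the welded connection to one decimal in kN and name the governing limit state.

Weld metal: throat = 0.707×5 = 3.535 mm, L = 74 mm. φR_n = 0.75 × 0.6 × 480 × 3.535 × 74 = 56.5 kN.
Base metal shear (8 mm plate): yield φR_n = 1.0×0.6×345×8×74 = 122.5 kN; rupture φR_n = 0.75×0.6×450×8×74 = 119.9 kN; take 119.9 kN (rupture).
Governing: min(56.5, 119.9) = 56.5 kN → weld metal.

56.5 kN (weld metal governs)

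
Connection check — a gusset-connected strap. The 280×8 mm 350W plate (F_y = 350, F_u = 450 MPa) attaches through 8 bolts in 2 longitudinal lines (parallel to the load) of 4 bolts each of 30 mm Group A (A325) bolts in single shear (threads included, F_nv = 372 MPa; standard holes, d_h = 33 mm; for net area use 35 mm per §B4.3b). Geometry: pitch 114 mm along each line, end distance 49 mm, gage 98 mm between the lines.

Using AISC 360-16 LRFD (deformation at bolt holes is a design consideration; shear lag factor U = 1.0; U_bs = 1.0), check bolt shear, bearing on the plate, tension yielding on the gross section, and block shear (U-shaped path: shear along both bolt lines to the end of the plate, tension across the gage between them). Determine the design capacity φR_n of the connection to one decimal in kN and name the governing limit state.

Bolt shear: A_b = π(30)²/4 = 706.86 mm². φR_n = 0.75 × 372 × 706.86 × 8 × 1 = 1577.7 kN.
Bearing (8 mm plate, F_u = 450 MPa): end bolts L_c = 49 − 33/2 = 32.5, R_n = min(1.2×32.5×8×450, 2.4×30×8×450) = 140.4 kN/bolt; interior L_c = 114 − 33 = 81, R_n = 259.2 kN/bolt. φR_n = 0.75 × (2×140.4 + 6×259.2) = 1377.0 kN.
Tension yield (gross): A_g = 280×8 = 2240 mm². φR_n = 0.90 × 350 × 2240 = 705.6 kN.
Block shear: shear path 2×[49+3×114] = 2×391 mm, A_gv = 6256, A_nv = 2×(391 − 3.5×35)×8 = 4296 mm²; tension across gage: (98 − 1×35)×8 = 504 mm². R_n = min(0.6×450×4296, 0.6×350×6256) + 1.0×450×504 = min(1159.9, 1313.8) + 226.8 = 1386.7 kN. φR_n = 0.75 × 1386.7 = 1040.0 kN.
Governing: min(1577.7, 1377.0, 705.6, 1040.0) = 705.6 kN → gross-section yield.

705.6 kN (gross-section yield governs)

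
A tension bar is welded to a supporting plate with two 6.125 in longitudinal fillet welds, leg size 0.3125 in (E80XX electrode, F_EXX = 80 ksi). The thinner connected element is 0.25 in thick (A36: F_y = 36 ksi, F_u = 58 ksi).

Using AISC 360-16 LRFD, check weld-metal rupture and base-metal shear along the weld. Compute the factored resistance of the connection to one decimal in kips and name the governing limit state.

66.2 kips (base-metal shear governs)

Weld metal: throat = 0.707×0.3125 = 0.22094 in, L = 2×6.125 = 12.25 in. φR_n = 0.75 × 0.6 × 80 × 0.22094 × 12.25 = 97.4 kips.
Base metal shear (0.25 in plate): yield φR_n = 1.0×0.6×36×0.25×12.25 = 66.2 kips; rupture φR_n = 0.75×0.6×58×0.25×12.25 = 79.9 kips; take 66.2 kips (yield).
Governing: min(97.4, 66.2) = 66.2 kips → base-metal shear.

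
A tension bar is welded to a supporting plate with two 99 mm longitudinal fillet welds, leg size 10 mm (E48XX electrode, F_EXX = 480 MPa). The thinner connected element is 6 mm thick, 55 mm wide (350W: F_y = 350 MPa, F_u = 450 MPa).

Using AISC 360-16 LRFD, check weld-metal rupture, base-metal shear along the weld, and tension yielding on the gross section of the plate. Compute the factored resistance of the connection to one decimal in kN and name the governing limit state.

104.0 kN (gross-section yield governs)

Weld metal: throat = 0.707×10 = 7.07 mm, L = 2×99 = 198 mm. φR_n = 0.75 × 0.6 × 480 × 7.07 × 198 = 302.4 kN.
Base metal shear (6 mm plate): yield φR_n = 1.0×0.6×350×6×198 = 249.5 kN; rupture φR_n = 0.75×0.6×450×6×198 = 240.6 kN; take 240.6 kN (rupture).
Tension yield (gross): A_g = 55×6 = 330 mm². φR_n = 0.90 × 350 × 330 = 104.0 kN.
Governing: min(302.4, 240.6, 104.0) = 104.0 kN → gross-section yield.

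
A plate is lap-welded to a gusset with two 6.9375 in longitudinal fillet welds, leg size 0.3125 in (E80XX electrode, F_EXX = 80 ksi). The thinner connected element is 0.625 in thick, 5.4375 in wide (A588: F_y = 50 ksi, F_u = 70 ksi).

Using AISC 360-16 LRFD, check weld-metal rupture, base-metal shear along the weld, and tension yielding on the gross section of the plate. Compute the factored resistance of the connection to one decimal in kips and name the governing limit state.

Weld metal: throat = 0.707×0.3125 = 0.22094 in, L = 2×6.9375 = 13.875 in. φR_n = 0.75 × 0.6 × 80 × 0.22094 × 13.875 = 110.4 kips.
Base metal shear (0.625 in plate): yield φR_n = 1.0×0.6×50×0.625×13.875 = 260.2 kips; rupture φR_n = 0.75×0.6×70×0.625×13.875 = 273.2 kips; take 260.2 kips (yield).
Tension yield (gross): A_g = 5.4375×0.625 = 3.3984 in². φR_n = 0.90 × 50 × 3.3984 = 152.9 kips.
Governing: min(110.4, 260.2, 152.9) = 110.4 kips → weld metal.

110.4 kips (weld metal governs)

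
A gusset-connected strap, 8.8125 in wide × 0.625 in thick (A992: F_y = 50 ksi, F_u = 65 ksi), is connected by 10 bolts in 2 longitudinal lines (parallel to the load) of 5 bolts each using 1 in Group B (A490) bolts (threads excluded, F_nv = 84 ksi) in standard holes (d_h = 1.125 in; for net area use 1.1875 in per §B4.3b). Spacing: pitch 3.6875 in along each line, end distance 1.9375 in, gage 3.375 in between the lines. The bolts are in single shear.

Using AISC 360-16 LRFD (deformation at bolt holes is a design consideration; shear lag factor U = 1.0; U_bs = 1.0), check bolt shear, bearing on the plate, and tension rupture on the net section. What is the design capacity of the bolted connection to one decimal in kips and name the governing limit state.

196.1 kips (net-section rupture governs)

Bolt shear: A_b = π(1)²/4 = 0.7854 in². φR_n = 0.75 × 84 × 0.7854 × 10 × 1 = 494.8 kips.
Bearing (0.625 in plate, F_u = 65 ksi): end bolts L_c = 1.9375 − 1.125/2 = 1.375, R_n = min(1.2×1.375×0.625×65, 2.4×1×0.625×65) = 67.031 kips/bolt; interior L_c = 3.6875 − 1.125 = 2.5625, R_n = 97.5 kips/bolt. φR_n = 0.75 × (2×67.031 + 8×97.5) = 685.5 kips.
Tension rupture (net): A_n = (8.8125 − 2×1.1875)×0.625 = 4.0234 in² (U = 1.0, A_e = A_n). φR_n = 0.75 × 65 × 4.0234 = 196.1 kips.
Governing: min(494.8, 685.5, 196.1) = 196.1 kips → net-section rupture.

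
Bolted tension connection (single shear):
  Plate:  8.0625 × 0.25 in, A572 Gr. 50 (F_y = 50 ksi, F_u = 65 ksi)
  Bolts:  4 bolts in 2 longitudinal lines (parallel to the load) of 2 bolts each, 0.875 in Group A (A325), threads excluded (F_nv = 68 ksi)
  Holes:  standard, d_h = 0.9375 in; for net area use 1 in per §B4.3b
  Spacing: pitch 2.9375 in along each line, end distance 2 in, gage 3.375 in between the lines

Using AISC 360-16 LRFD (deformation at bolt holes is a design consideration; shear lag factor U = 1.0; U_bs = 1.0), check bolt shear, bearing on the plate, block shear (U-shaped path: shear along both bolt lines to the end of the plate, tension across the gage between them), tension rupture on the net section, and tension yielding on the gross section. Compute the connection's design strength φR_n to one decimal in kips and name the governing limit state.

73.9 kips (net-section rupture governs)

Bolt shear: A_b = π(0.875)²/4 = 0.60132 in². φR_n = 0.75 × 68 × 0.60132 × 4 × 1 = 122.7 kips.
Bearing (0.25 in plate, F_u = 65 ksi): end bolts L_c = 2 − 0.9375/2 = 1.53125, R_n = min(1.2×1.53125×0.25×65, 2.4×0.875×0.25×65) = 29.859 kips/bolt; interior L_c = 2.9375 − 0.9375 = 2, R_n = 34.125 kips/bolt. φR_n = 0.75 × (2×29.859 + 2×34.125) = 96.0 kips.
Block shear: shear path 2×[2+1×2.9375] = 2×4.9375 in, A_gv = 2.4688, A_nv = 2×(4.9375 − 1.5×1)×0.25 = 1.7188 in²; tension across gage: (3.375 − 1×1)×0.25 = 0.59375 in². R_n = min(0.6×65×1.7188, 0.6×50×2.4688) + 1.0×65×0.59375 = min(67.033, 74.064) + 38.594 = 105.63 kips. φR_n = 0.75 × 105.63 = 79.2 kips.
Tension rupture (net): A_n = (8.0625 − 2×1)×0.25 = 1.5156 in² (U = 1.0, A_e = A_n). φR_n = 0.75 × 65 × 1.5156 = 73.9 kips.
Tension yield (gross): A_g = 8.0625×0.25 = 2.0156 in². φR_n = 0.90 × 50 × 2.0156 = 90.7 kips.
Governing: min(122.7, 96.0, 79.2, 73.9, 90.7) = 73.9 kips → net-section rupture.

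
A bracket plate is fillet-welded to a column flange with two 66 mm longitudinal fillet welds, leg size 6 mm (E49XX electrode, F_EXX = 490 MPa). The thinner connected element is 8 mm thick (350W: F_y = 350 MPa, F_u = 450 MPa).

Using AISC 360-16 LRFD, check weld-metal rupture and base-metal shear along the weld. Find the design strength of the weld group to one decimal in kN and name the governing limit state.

Weld metal: throat = 0.707×6 = 4.242 mm, L = 2×66 = 132 mm. φR_n = 0.75 × 0.6 × 490 × 4.242 × 132 = 123.5 kN.
Base metal shear (8 mm plate): yield φR_n = 1.0×0.6×350×8×132 = 221.8 kN; rupture φR_n = 0.75×0.6×450×8×132 = 213.8 kN; take 213.8 kN (rupture).
Governing: min(123.5, 213.8) = 123.5 kN → weld metal.

123.5 kN (weld metal governs)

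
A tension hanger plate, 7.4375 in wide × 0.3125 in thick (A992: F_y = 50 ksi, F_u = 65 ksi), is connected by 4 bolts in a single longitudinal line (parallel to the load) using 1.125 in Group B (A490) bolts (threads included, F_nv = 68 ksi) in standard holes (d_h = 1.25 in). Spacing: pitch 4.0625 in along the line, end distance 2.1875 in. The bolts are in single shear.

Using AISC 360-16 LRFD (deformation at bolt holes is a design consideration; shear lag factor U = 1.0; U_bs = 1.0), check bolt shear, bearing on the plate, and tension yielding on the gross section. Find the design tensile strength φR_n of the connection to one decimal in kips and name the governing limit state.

Bolt shear: A_b = π(1.125)²/4 = 0.99402 in². φR_n = 0.75 × 68 × 0.99402 × 4 × 1 = 202.8 kips.
Bearing (0.3125 in plate, F_u = 65 ksi): end bolts L_c = 2.1875 − 1.25/2 = 1.5625, R_n = min(1.2×1.5625×0.3125×65, 2.4×1.125×0.3125×65) = 38.086 kips/bolt; interior L_c = 4.0625 − 1.25 = 2.8125, R_n = 54.844 kips/bolt. φR_n = 0.75 × (1×38.086 + 3×54.844) = 152.0 kips.
Tension yield (gross): A_g = 7.4375×0.3125 = 2.3242 in². φR_n = 0.90 × 50 × 2.3242 = 104.6 kips.
Governing: min(202.8, 152.0, 104.6) = 104.6 kips → gross-section yield.

104.6 kips (gross-section yield governs)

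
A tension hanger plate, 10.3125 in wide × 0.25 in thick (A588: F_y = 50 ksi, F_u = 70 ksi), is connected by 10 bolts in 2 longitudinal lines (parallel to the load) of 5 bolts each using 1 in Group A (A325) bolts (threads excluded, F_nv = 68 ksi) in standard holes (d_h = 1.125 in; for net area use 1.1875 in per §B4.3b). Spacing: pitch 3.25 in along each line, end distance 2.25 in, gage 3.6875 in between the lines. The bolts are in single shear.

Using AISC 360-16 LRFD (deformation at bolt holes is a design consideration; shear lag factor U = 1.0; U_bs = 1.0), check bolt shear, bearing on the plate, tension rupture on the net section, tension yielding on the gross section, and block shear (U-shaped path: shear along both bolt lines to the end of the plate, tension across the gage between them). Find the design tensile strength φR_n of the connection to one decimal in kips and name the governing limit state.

104.2 kips (net-section rupture governs)

Bolt shear: A_b = π(1)²/4 = 0.7854 in². φR_n = 0.75 × 68 × 0.7854 × 10 × 1 = 400.6 kips.
Bearing (0.25 in plate, F_u = 70 ksi): end bolts L_c = 2.25 − 1.125/2 = 1.6875, R_n = min(1.2×1.6875×0.25×70, 2.4×1×0.25×70) = 35.438 kips/bolt; interior L_c = 3.25 − 1.125 = 2.125, R_n = 42 kips/bolt. φR_n = 0.75 × (2×35.438 + 8×42) = 305.2 kips.
Tension rupture (net): A_n = (10.3125 − 2×1.1875)×0.25 = 1.9844 in² (U = 1.0, A_e = A_n). φR_n = 0.75 × 70 × 1.9844 = 104.2 kips.
Tension yield (gross): A_g = 10.3125×0.25 = 2.5781 in². φR_n = 0.90 × 50 × 2.5781 = 116.0 kips.
Block shear: shear path 2×[2.25+4×3.25] = 2×15.25 in, A_gv = 7.625, A_nv = 2×(15.25 − 4.5×1.1875)×0.25 = 4.9531 in²; tension across gage: (3.6875 − 1×1.1875)×0.25 = 0.625 in². R_n = min(0.6×70×4.9531, 0.6×50×7.625) + 1.0×70×0.625 = min(208.03, 228.75) + 43.75 = 251.78 kips. φR_n = 0.75 × 251.78 = 188.8 kips.
Governing: min(400.6, 305.2, 104.2, 116.0, 188.8) = 104.2 kips → net-section rupture.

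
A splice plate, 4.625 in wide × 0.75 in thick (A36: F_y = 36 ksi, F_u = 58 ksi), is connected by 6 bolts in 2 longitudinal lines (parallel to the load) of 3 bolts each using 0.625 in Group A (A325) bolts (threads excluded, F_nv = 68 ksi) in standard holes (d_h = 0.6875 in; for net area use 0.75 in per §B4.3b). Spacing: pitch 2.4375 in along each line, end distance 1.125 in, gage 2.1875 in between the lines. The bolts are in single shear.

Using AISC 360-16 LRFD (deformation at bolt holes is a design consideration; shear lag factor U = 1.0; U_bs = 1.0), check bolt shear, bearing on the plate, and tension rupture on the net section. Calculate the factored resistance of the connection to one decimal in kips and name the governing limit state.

Bolt shear: A_b = π(0.625)²/4 = 0.3068 in². φR_n = 0.75 × 68 × 0.3068 × 6 × 1 = 93.9 kips.
Bearing (0.75 in plate, F_u = 58 ksi): end bolts L_c = 1.125 − 0.6875/2 = 0.78125, R_n = min(1.2×0.78125×0.75×58, 2.4×0.625×0.75×58) = 40.781 kips/bolt; interior L_c = 2.4375 − 0.6875 = 1.75, R_n = 65.25 kips/bolt. φR_n = 0.75 × (2×40.781 + 4×65.25) = 256.9 kips.
Tension rupture (net): A_n = (4.625 − 2×0.75)×0.75 = 2.3438 in² (U = 1.0, A_e = A_n). φR_n = 0.75 × 58 × 2.3438 = 102.0 kips.
Governing: min(93.9, 256.9, 102.0) = 93.9 kips → bolt shear.

93.9 kips (bolt shear governs)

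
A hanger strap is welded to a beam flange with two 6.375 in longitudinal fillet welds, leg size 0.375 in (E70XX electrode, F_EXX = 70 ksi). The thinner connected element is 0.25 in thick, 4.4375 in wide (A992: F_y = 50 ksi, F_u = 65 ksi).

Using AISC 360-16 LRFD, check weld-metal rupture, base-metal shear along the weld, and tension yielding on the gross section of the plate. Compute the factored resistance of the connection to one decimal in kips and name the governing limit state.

49.9 kips (gross-section yield governs)

Weld metal: throat = 0.707×0.375 = 0.26513 in, L = 2×6.375 = 12.75 in. φR_n = 0.75 × 0.6 × 70 × 0.26513 × 12.75 = 106.5 kips.
Base metal shear (0.25 in plate): yield φR_n = 1.0×0.6×50×0.25×12.75 = 95.6 kips; rupture φR_n = 0.75×0.6×65×0.25×12.75 = 93.2 kips; take 93.2 kips (rupture).
Tension yield (gross): A_g = 4.4375×0.25 = 1.1094 in². φR_n = 0.90 × 50 × 1.1094 = 49.9 kips.
Governing: min(106.5, 93.2, 49.9) = 49.9 kips → gross-section yield.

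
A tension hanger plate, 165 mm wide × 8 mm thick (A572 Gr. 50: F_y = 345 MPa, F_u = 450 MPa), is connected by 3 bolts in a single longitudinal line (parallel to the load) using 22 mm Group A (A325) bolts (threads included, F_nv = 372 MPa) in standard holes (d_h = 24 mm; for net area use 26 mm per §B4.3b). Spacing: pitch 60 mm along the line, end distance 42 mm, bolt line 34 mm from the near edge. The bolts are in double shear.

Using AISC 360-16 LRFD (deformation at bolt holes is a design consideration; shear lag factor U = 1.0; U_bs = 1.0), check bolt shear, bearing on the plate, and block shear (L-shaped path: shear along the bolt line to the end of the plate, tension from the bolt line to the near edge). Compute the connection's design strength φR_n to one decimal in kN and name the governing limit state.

213.8 kN (block shear governs)

Bolt shear: A_b = π(22)²/4 = 380.13 mm². φR_n = 0.75 × 372 × 380.13 × 3 × 2 = 636.3 kN.
Bearing (8 mm plate, F_u = 450 MPa): end bolts L_c = 42 − 24/2 = 30, R_n = min(1.2×30×8×450, 2.4×22×8×450) = 129.6 kN/bolt; interior L_c = 60 − 24 = 36, R_n = 155.52 kN/bolt. φR_n = 0.75 × (1×129.6 + 2×155.52) = 330.5 kN.
Block shear: shear path 1×[42+2×60] = 1×162 mm, A_gv = 1296, A_nv = 1×(162 − 2.5×26)×8 = 776 mm²; tension to near edge: (34 − 0.5×26)×8 = 168 mm². R_n = min(0.6×450×776, 0.6×345×1296) + 1.0×450×168 = min(209.52, 268.27) + 75.6 = 285.12 kN. φR_n = 0.75 × 285.12 = 213.8 kN.
Governing: min(636.3, 330.5, 213.8) = 213.8 kN → block shear.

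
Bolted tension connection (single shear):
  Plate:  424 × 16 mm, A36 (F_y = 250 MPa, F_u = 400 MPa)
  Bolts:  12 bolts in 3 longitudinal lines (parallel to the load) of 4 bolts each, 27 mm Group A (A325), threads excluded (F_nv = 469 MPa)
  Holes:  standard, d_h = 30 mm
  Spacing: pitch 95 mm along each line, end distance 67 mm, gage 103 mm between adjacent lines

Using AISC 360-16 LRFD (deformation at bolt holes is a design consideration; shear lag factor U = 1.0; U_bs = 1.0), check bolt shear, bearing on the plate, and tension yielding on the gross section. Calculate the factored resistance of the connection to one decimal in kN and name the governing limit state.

1526.4 kN (gross-section yield governs)

Bolt shear: A_b = π(27)²/4 = 572.56 mm². φR_n = 0.75 × 469 × 572.56 × 12 × 1 = 2416.8 kN.
Bearing (16 mm plate, F_u = 400 MPa): end bolts L_c = 67 − 30/2 = 52, R_n = min(1.2×52×16×400, 2.4×27×16×400) = 399.36 kN/bolt; interior L_c = 95 − 30 = 65, R_n = 414.72 kN/bolt. φR_n = 0.75 × (3×399.36 + 9×414.72) = 3697.9 kN.
Tension yield (gross): A_g = 424×16 = 6784 mm². φR_n = 0.90 × 250 × 6784 = 1526.4 kN.
Governing: min(2416.8, 3697.9, 1526.4) = 1526.4 kN → gross-section yield.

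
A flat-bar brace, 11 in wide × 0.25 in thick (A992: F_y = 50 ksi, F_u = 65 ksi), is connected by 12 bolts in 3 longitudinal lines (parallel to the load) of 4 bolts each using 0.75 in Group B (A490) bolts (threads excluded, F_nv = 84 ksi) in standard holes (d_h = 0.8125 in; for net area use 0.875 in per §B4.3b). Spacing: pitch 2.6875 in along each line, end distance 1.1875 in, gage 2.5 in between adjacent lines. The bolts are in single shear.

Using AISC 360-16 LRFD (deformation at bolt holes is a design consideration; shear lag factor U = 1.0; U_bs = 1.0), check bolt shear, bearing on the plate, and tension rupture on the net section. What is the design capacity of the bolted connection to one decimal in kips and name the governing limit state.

Bolt shear: A_b = π(0.75)²/4 = 0.44179 in². φR_n = 0.75 × 84 × 0.44179 × 12 × 1 = 334.0 kips.
Bearing (0.25 in plate, F_u = 65 ksi): end bolts L_c = 1.1875 − 0.8125/2 = 0.78125, R_n = min(1.2×0.78125×0.25×65, 2.4×0.75×0.25×65) = 15.234 kips/bolt; interior L_c = 2.6875 − 0.8125 = 1.875, R_n = 29.25 kips/bolt. φR_n = 0.75 × (3×15.234 + 9×29.25) = 231.7 kips.
Tension rupture (net): A_n = (11 − 3×0.875)×0.25 = 2.0938 in² (U = 1.0, A_e = A_n). φR_n = 0.75 × 65 × 2.0938 = 102.1 kips.
Governing: min(334.0, 231.7, 102.1) = 102.1 kips → net-section rupture.

102.1 kips (net-section rupture governs)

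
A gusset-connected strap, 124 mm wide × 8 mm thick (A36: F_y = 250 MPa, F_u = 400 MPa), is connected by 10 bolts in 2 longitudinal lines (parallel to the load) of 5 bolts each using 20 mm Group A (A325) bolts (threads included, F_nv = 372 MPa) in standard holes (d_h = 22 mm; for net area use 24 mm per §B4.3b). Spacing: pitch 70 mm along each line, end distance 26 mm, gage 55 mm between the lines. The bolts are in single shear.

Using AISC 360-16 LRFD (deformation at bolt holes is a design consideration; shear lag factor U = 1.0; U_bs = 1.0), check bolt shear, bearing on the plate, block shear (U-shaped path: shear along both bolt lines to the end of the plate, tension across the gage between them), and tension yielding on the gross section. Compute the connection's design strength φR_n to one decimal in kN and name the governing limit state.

Bolt shear: A_b = π(20)²/4 = 314.16 mm². φR_n = 0.75 × 372 × 314.16 × 10 × 1 = 876.5 kN.
Bearing (8 mm plate, F_u = 400 MPa): end bolts L_c = 26 − 22/2 = 15, R_n = min(1.2×15×8×400, 2.4×20×8×400) = 57.6 kN/bolt; interior L_c = 70 − 22 = 48, R_n = 153.6 kN/bolt. φR_n = 0.75 × (2×57.6 + 8×153.6) = 1008.0 kN.
Block shear: shear path 2×[26+4×70] = 2×306 mm, A_gv = 4896, A_nv = 2×(306 − 4.5×24)×8 = 3168 mm²; tension across gage: (55 − 1×24)×8 = 248 mm². R_n = min(0.6×400×3168, 0.6×250×4896) + 1.0×400×248 = min(760.32, 734.4) + 99.2 = 833.6 kN. φR_n = 0.75 × 833.6 = 625.2 kN.
Tension yield (gross): A_g = 124×8 = 992 mm². φR_n = 0.90 × 250 × 992 = 223.2 kN.
Governing: min(876.5, 1008.0, 625.2, 223.2) = 223.2 kN → gross-section yield.

223.2 kN (gross-section yield governs)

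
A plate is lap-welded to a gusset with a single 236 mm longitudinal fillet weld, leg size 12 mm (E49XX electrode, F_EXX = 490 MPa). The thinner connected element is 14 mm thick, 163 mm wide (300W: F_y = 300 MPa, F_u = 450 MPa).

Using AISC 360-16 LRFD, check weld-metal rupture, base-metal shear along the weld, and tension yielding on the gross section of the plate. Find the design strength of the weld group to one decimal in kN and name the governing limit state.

Weld metal: throat = 0.707×12 = 8.484 mm, L = 236 mm. φR_n = 0.75 × 0.6 × 490 × 8.484 × 236 = 441.5 kN.
Base metal shear (14 mm plate): yield φR_n = 1.0×0.6×300×14×236 = 594.7 kN; rupture φR_n = 0.75×0.6×450×14×236 = 669.1 kN; take 594.7 kN (yield).
Tension yield (gross): A_g = 163×14 = 2282 mm². φR_n = 0.90 × 300 × 2282 = 616.1 kN.
Governing: min(441.5, 594.7, 616.1) = 441.5 kN → weld metal.

441.5 kN (weld metal governs)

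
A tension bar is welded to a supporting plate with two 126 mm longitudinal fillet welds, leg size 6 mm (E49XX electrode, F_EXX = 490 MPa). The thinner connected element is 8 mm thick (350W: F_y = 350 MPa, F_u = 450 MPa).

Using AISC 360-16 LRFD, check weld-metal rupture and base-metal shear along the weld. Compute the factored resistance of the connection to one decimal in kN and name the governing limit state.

Weld metal: throat = 0.707×6 = 4.242 mm, L = 2×126 = 252 mm. φR_n = 0.75 × 0.6 × 490 × 4.242 × 252 = 235.7 kN.
Base metal shear (8 mm plate): yield φR_n = 1.0×0.6×350×8×252 = 423.4 kN; rupture φR_n = 0.75×0.6×450×8×252 = 408.2 kN; take 408.2 kN (rupture).
Governing: min(235.7, 408.2) = 235.7 kN → weld metal.

235.7 kN (weld metal governs)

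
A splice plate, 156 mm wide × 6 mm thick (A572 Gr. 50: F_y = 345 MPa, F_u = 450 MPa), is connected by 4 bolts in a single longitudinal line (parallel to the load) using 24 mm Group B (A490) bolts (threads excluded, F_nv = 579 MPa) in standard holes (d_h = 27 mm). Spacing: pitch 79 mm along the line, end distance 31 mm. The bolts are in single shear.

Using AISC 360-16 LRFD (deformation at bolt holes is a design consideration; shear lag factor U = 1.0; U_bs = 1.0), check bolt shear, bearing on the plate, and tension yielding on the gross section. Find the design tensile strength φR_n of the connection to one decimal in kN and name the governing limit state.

290.6 kN (gross-section yield governs)

Bolt shear: A_b = π(24)²/4 = 452.39 mm². φR_n = 0.75 × 579 × 452.39 × 4 × 1 = 785.8 kN.
Bearing (6 mm plate, F_u = 450 MPa): end bolts L_c = 31 − 27/2 = 17.5, R_n = min(1.2×17.5×6×450, 2.4×24×6×450) = 56.7 kN/bolt; interior L_c = 79 − 27 = 52, R_n = 155.52 kN/bolt. φR_n = 0.75 × (1×56.7 + 3×155.52) = 392.4 kN.
Tension yield (gross): A_g = 156×6 = 936 mm². φR_n = 0.90 × 345 × 936 = 290.6 kN.
Governing: min(785.8, 392.4, 290.6) = 290.6 kN → gross-section yield.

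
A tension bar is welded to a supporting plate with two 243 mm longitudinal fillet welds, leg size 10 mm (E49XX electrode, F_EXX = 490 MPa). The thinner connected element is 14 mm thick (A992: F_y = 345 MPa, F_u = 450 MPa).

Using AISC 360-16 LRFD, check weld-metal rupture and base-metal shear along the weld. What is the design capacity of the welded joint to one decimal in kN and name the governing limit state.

757.6 kN (weld metal governs)

Weld metal: throat = 0.707×10 = 7.07 mm, L = 2×243 = 486 mm. φR_n = 0.75 × 0.6 × 490 × 7.07 × 486 = 757.6 kN.
Base metal shear (14 mm plate): yield φR_n = 1.0×0.6×345×14×486 = 1408.4 kN; rupture φR_n = 0.75×0.6×450×14×486 = 1377.8 kN; take 1377.8 kN (rupture).
Governing: min(757.6, 1377.8) = 757.6 kN → weld metal.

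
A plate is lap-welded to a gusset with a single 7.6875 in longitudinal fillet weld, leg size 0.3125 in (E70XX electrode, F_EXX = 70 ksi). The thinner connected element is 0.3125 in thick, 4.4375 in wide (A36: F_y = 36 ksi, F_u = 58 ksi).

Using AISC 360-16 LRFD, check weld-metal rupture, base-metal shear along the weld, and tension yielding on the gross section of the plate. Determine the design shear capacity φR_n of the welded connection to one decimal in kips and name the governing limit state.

Weld metal: throat = 0.707×0.3125 = 0.22094 in, L = 7.6875 in. φR_n = 0.75 × 0.6 × 70 × 0.22094 × 7.6875 = 53.5 kips.
Base metal shear (0.3125 in plate): yield φR_n = 1.0×0.6×36×0.3125×7.6875 = 51.9 kips; rupture φR_n = 0.75×0.6×58×0.3125×7.6875 = 62.7 kips; take 51.9 kips (yield).
Tension yield (gross): A_g = 4.4375×0.3125 = 1.3867 in². φR_n = 0.90 × 36 × 1.3867 = 44.9 kips.
Governing: min(53.5, 51.9, 44.9) = 44.9 kips → gross-section yield.

44.9 kips (gross-section yield governs)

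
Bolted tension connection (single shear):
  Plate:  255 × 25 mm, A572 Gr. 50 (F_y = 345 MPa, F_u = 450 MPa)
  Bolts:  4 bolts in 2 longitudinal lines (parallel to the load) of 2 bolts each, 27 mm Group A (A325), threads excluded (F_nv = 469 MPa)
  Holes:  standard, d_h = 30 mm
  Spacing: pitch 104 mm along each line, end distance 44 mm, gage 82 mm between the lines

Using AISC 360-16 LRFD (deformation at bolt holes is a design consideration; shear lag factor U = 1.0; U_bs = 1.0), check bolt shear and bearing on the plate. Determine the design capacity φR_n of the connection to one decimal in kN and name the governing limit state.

805.6 kN (bolt shear governs)

Bolt shear: A_b = π(27)²/4 = 572.56 mm². φR_n = 0.75 × 469 × 572.56 × 4 × 1 = 805.6 kN.
Bearing (25 mm plate, F_u = 450 MPa): end bolts L_c = 44 − 30/2 = 29, R_n = min(1.2×29×25×450, 2.4×27×25×450) = 391.5 kN/bolt; interior L_c = 104 − 30 = 74, R_n = 729 kN/bolt. φR_n = 0.75 × (2×391.5 + 2×729) = 1680.8 kN.
Governing: min(805.6, 1680.8) = 805.6 kN → bolt shear.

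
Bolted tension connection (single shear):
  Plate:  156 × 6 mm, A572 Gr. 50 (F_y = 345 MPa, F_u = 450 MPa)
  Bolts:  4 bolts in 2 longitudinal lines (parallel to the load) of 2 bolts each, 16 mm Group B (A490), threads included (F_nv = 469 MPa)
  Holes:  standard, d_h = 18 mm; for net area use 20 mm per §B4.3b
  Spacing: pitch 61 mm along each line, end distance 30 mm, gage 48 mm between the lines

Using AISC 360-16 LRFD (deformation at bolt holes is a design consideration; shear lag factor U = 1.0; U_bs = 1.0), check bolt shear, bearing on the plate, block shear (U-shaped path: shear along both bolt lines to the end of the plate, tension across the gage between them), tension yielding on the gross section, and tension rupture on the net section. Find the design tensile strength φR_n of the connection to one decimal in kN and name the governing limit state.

204.9 kN (block shear governs)

Bolt shear: A_b = π(16)²/4 = 201.06 mm². φR_n = 0.75 × 469 × 201.06 × 4 × 1 = 282.9 kN.
Bearing (6 mm plate, F_u = 450 MPa): end bolts L_c = 30 − 18/2 = 21, R_n = min(1.2×21×6×450, 2.4×16×6×450) = 68.04 kN/bolt; interior L_c = 61 − 18 = 43, R_n = 103.68 kN/bolt. φR_n = 0.75 × (2×68.04 + 2×103.68) = 257.6 kN.
Block shear: shear path 2×[30+1×61] = 2×91 mm, A_gv = 1092, A_nv = 2×(91 − 1.5×20)×6 = 732 mm²; tension across gage: (48 − 1×20)×6 = 168 mm². R_n = min(0.6×450×732, 0.6×345×1092) + 1.0×450×168 = min(197.64, 226.04) + 75.6 = 273.24 kN. φR_n = 0.75 × 273.24 = 204.9 kN.
Tension yield (gross): A_g = 156×6 = 936 mm². φR_n = 0.90 × 345 × 936 = 290.6 kN.
Tension rupture (net): A_n = (156 − 2×20)×6 = 696 mm² (U = 1.0, A_e = A_n). φR_n = 0.75 × 450 × 696 = 234.9 kN.
Governing: min(282.9, 257.6, 204.9, 290.6, 234.9) = 204.9 kN → block shear.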